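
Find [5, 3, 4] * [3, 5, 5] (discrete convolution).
y[0] = 5×3 = 15; y[1] = 5×5 + 3×3 = 34; y[2] = 5×5 + 3×5 + 4×3 = 52; y[3] = 3×5 + 4×5 = 35; y[4] = 4×5 = 20

[15, 34, 52, 35, 20]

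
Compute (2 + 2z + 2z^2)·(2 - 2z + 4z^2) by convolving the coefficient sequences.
Ascending coefficients: a = [2, 2, 2], b = [2, -2, 4]. c[0] = 2×2 = 4; c[1] = 2×-2 + 2×2 = 0; c[2] = 2×4 + 2×-2 + 2×2 = 8; c[3] = 2×4 + 2×-2 = 4; c[4] = 2×4 = 8. Result coefficients: [4, 0, 8, 4, 8] → 4 + 8z^2 + 4z^3 + 8z^4

4 + 8z^2 + 4z^3 + 8z^4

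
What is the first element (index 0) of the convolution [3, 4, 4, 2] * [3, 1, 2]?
Use y[k] = Σ_i a[i]·b[k-i] at k=0. y[0] = 3×3 = 9

9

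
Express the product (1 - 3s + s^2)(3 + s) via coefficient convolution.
Ascending coefficients: a = [1, -3, 1], b = [3, 1]. c[0] = 1×3 = 3; c[1] = 1×1 + -3×3 = -8; c[2] = -3×1 + 1×3 = 0; c[3] = 1×1 = 1. Result coefficients: [3, -8, 0, 1] → 3 - 8s + s^3

3 - 8s + s^3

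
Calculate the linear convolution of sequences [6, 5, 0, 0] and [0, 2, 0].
y[0] = 6×0 = 0; y[1] = 6×2 + 5×0 = 12; y[2] = 6×0 + 5×2 + 0×0 = 10; y[3] = 5×0 + 0×2 + 0×0 = 0; y[4] = 0×0 + 0×2 = 0; y[5] = 0×0 = 0

[0, 12, 10, 0, 0, 0]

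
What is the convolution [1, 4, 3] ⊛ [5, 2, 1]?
y[0] = 1×5 = 5; y[1] = 1×2 + 4×5 = 22; y[2] = 1×1 + 4×2 + 3×5 = 24; y[3] = 4×1 + 3×2 = 10; y[4] = 3×1 = 3

[5, 22, 24, 10, 3]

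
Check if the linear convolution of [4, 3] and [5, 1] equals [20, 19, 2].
Recompute linear convolution of [4, 3] and [5, 1]: y[0] = 4×5 = 20; y[1] = 4×1 + 3×5 = 19; y[2] = 3×1 = 3 → [20, 19, 3]. Compare to given [20, 19, 2]: they differ at index 2: given 2, correct 3, so answer: No

No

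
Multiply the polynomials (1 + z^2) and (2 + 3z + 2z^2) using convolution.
Ascending coefficients: a = [1, 0, 1], b = [2, 3, 2]. c[0] = 1×2 = 2; c[1] = 1×3 + 0×2 = 3; c[2] = 1×2 + 0×3 + 1×2 = 4; c[3] = 0×2 + 1×3 = 3; c[4] = 1×2 = 2. Result coefficients: [2, 3, 4, 3, 2] → 2 + 3z + 4z^2 + 3z^3 + 2z^4

2 + 3z + 4z^2 + 3z^3 + 2z^4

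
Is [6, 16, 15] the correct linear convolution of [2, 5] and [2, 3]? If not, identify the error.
Recompute linear convolution of [2, 5] and [2, 3]: y[0] = 2×2 = 4; y[1] = 2×3 + 5×2 = 16; y[2] = 5×3 = 15 → [4, 16, 15]. Compare to given [6, 16, 15]: they differ at index 0: given 6, correct 4, so answer: No

No. Error at index 0: given 6, correct 4.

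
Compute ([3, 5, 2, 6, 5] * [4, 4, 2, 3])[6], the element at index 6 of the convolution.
Use y[k] = Σ_i a[i]·b[k-i] at k=6. y[6] = 6×3 + 5×2 = 28

28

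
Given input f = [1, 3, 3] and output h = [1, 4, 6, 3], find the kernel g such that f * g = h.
Output length 4 = len(f) + len(g) - 1 ⇒ len(g) = 2. Solve g forward using g[k] = (h[k] - Σ_{i≥1} f[i]·g[k-i]) / f[0]: g[0] = h[0] / f[0] = 1 / 1 = 1; g[1] = (h[1] - 3×1) / f[0] = (4 - 3×1) / 1 = 1. So g = [1, 1]. Forward-check [1, 3, 3] * [1, 1]: h[0] = 1×1 = 1; h[1] = 1×1 + 3×1 = 4; h[2] = 3×1 + 3×1 = 6; h[3] = 3×1 = 3 → [1, 4, 6, 3] ✓

[1, 1]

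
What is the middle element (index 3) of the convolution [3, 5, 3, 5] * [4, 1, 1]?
Use y[k] = Σ_i a[i]·b[k-i] at k=3. y[3] = 5×1 + 3×1 + 5×4 = 28

28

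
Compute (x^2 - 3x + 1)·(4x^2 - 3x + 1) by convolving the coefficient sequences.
Ascending coefficients: a = [1, -3, 1], b = [1, -3, 4]. c[0] = 1×1 = 1; c[1] = 1×-3 + -3×1 = -6; c[2] = 1×4 + -3×-3 + 1×1 = 14; c[3] = -3×4 + 1×-3 = -15; c[4] = 1×4 = 4. Result coefficients: [1, -6, 14, -15, 4] → 4x^4 - 15x^3 + 14x^2 - 6x + 1

4x^4 - 15x^3 + 14x^2 - 6x + 1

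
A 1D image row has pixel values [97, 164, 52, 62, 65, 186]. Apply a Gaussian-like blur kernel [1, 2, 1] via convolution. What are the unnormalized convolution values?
Convolve image row [97, 164, 52, 62, 65, 186] with kernel [1, 2, 1]: y[0] = 97×1 = 97; y[1] = 97×2 + 164×1 = 358; y[2] = 97×1 + 164×2 + 52×1 = 477; y[3] = 164×1 + 52×2 + 62×1 = 330; y[4] = 52×1 + 62×2 + 65×1 = 241; y[5] = 62×1 + 65×2 + 186×1 = 378; y[6] = 65×1 + 186×2 = 437; y[7] = 186×1 = 186 → [97, 358, 477, 330, 241, 378, 437, 186]. Normalization factor = sum(kernel) = 4.

[97, 358, 477, 330, 241, 378, 437, 186]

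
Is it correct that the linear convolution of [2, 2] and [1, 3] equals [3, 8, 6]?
Recompute linear convolution of [2, 2] and [1, 3]: y[0] = 2×1 = 2; y[1] = 2×3 + 2×1 = 8; y[2] = 2×3 = 6 → [2, 8, 6]. Compare to given [3, 8, 6]: they differ at index 0: given 3, correct 2, so answer: No

No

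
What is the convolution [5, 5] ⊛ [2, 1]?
y[0] = 5×2 = 10; y[1] = 5×1 + 5×2 = 15; y[2] = 5×1 = 5

[10, 15, 5]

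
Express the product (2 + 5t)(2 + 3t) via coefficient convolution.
Ascending coefficients: a = [2, 5], b = [2, 3]. c[0] = 2×2 = 4; c[1] = 2×3 + 5×2 = 16; c[2] = 5×3 = 15. Result coefficients: [4, 16, 15] → 4 + 16t + 15t^2

4 + 16t + 15t^2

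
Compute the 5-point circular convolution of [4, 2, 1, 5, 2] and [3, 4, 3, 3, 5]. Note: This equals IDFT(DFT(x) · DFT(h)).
Either evaluate y[k] = Σ_j x[j]·h[(k-j) mod 5] directly, or use IDFT(DFT(x) · DFT(h)). y[0] = 4×3 + 2×5 + 1×3 + 5×3 + 2×4 = 48; y[1] = 4×4 + 2×3 + 1×5 + 5×3 + 2×3 = 48; y[2] = 4×3 + 2×4 + 1×3 + 5×5 + 2×3 = 54; y[3] = 4×3 + 2×3 + 1×4 + 5×3 + 2×5 = 47; y[4] = 4×5 + 2×3 + 1×3 + 5×4 + 2×3 = 55. Result: [48, 48, 54, 47, 55]

[48, 48, 54, 47, 55]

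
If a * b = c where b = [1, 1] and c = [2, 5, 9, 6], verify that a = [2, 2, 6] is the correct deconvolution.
Forward-compute [2, 2, 6] * [1, 1]: c[0] = 2×1 = 2; c[1] = 2×1 + 2×1 = 4; c[2] = 2×1 + 6×1 = 8; c[3] = 6×1 = 6 → [2, 4, 8, 6]. Does not match given c = [2, 5, 9, 6].

Not verified. [2, 2, 6] * [1, 1] = [2, 4, 8, 6], which differs from [2, 5, 9, 6] at index 1.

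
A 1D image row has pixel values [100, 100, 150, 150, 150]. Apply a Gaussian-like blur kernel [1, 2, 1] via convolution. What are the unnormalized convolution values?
Convolve image row [100, 100, 150, 150, 150] with kernel [1, 2, 1]: y[0] = 100×1 = 100; y[1] = 100×2 + 100×1 = 300; y[2] = 100×1 + 100×2 + 150×1 = 450; y[3] = 100×1 + 150×2 + 150×1 = 550; y[4] = 150×1 + 150×2 + 150×1 = 600; y[5] = 150×1 + 150×2 = 450; y[6] = 150×1 = 150 → [100, 300, 450, 550, 600, 450, 150]. Normalization factor = sum(kernel) = 4.

[100, 300, 450, 550, 600, 450, 150]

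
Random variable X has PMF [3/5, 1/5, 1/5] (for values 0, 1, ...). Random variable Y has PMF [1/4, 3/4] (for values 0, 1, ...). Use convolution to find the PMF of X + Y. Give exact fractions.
P(X+Y=k) = Σ_i P(X=i)·P(Y=k-i) — a convolution of [3/5, 1/5, 1/5] and [1/4, 3/4]. P(X+Y=0) = (3/5)×(1/4) = 3/20; P(X+Y=1) = (3/5)×(3/4) + (1/5)×(1/4) = 9/20 + 1/20 = 1/2; P(X+Y=2) = (1/5)×(3/4) + (1/5)×(1/4) = 3/20 + 1/20 = 1/5; P(X+Y=3) = (1/5)×(3/4) = 3/20. PMF: [3/20, 1/2, 1/5, 3/20] (sums to 1 ✓)

[3/20, 1/2, 1/5, 3/20]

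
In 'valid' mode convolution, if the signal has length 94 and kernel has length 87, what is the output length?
'Valid' mode counts only positions where the kernel fully overlaps the signal: m - n + 1 = 94 - 87 + 1 = 8

8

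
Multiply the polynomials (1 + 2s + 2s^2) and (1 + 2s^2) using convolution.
Ascending coefficients: a = [1, 2, 2], b = [1, 0, 2]. c[0] = 1×1 = 1; c[1] = 1×0 + 2×1 = 2; c[2] = 1×2 + 2×0 + 2×1 = 4; c[3] = 2×2 + 2×0 = 4; c[4] = 2×2 = 4. Result coefficients: [1, 2, 4, 4, 4] → 1 + 2s + 4s^2 + 4s^3 + 4s^4

1 + 2s + 4s^2 + 4s^3 + 4s^4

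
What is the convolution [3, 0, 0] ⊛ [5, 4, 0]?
y[0] = 3×5 = 15; y[1] = 3×4 + 0×5 = 12; y[2] = 3×0 + 0×4 + 0×5 = 0; y[3] = 0×0 + 0×4 = 0; y[4] = 0×0 = 0

[15, 12, 0, 0, 0]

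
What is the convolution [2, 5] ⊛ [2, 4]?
y[0] = 2×2 = 4; y[1] = 2×4 + 5×2 = 18; y[2] = 5×4 = 20

[4, 18, 20]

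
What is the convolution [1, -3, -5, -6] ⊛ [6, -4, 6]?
y[0] = 1×6 = 6; y[1] = 1×-4 + -3×6 = -22; y[2] = 1×6 + -3×-4 + -5×6 = -12; y[3] = -3×6 + -5×-4 + -6×6 = -34; y[4] = -5×6 + -6×-4 = -6; y[5] = -6×6 = -36

[6, -22, -12, -34, -6, -36]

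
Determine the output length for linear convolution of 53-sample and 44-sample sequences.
Linear/full convolution length: m + n - 1 = 53 + 44 - 1 = 96

96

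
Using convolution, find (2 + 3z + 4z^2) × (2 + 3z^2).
Ascending coefficients: a = [2, 3, 4], b = [2, 0, 3]. c[0] = 2×2 = 4; c[1] = 2×0 + 3×2 = 6; c[2] = 2×3 + 3×0 + 4×2 = 14; c[3] = 3×3 + 4×0 = 9; c[4] = 4×3 = 12. Result coefficients: [4, 6, 14, 9, 12] → 4 + 6z + 14z^2 + 9z^3 + 12z^4

4 + 6z + 14z^2 + 9z^3 + 12z^4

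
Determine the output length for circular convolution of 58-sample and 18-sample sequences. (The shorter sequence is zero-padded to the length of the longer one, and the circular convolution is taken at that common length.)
Circular convolution (zero-padding the shorter input) has length max(m, n) = max(58, 18) = 58

58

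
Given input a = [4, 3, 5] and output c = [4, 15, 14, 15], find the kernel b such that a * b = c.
Output length 4 = len(a) + len(b) - 1 ⇒ len(b) = 2. Solve b forward using b[k] = (c[k] - Σ_{i≥1} a[i]·b[k-i]) / a[0]: b[0] = c[0] / a[0] = 4 / 4 = 1; b[1] = (c[1] - 3×1) / a[0] = (15 - 3×1) / 4 = 3. So b = [1, 3]. Forward-check [4, 3, 5] * [1, 3]: c[0] = 4×1 = 4; c[1] = 4×3 + 3×1 = 15; c[2] = 3×3 + 5×1 = 14; c[3] = 5×3 = 15 → [4, 15, 14, 15] ✓

[1, 3]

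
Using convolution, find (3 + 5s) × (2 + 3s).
Ascending coefficients: a = [3, 5], b = [2, 3]. c[0] = 3×2 = 6; c[1] = 3×3 + 5×2 = 19; c[2] = 5×3 = 15. Result coefficients: [6, 19, 15] → 6 + 19s + 15s^2

6 + 19s + 15s^2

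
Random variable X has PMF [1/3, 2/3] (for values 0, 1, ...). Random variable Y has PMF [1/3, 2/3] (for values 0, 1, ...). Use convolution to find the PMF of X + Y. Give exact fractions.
P(X+Y=k) = Σ_i P(X=i)·P(Y=k-i) — a convolution of [1/3, 2/3] and [1/3, 2/3]. P(X+Y=0) = (1/3)×(1/3) = 1/9; P(X+Y=1) = (1/3)×(2/3) + (2/3)×(1/3) = 2/9 + 2/9 = 4/9; P(X+Y=2) = (2/3)×(2/3) = 4/9. PMF: [1/9, 4/9, 4/9] (sums to 1 ✓)

[1/9, 4/9, 4/9]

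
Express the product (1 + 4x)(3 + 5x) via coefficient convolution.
Ascending coefficients: a = [1, 4], b = [3, 5]. c[0] = 1×3 = 3; c[1] = 1×5 + 4×3 = 17; c[2] = 4×5 = 20. Result coefficients: [3, 17, 20] → 3 + 17x + 20x^2

3 + 17x + 20x^2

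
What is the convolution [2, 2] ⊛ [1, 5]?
y[0] = 2×1 = 2; y[1] = 2×5 + 2×1 = 12; y[2] = 2×5 = 10

[2, 12, 10]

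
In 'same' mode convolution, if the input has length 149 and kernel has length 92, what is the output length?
'Same' mode returns an output with the same length as the input: 149

149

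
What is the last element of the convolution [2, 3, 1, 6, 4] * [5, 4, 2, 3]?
Use y[k] = Σ_i a[i]·b[k-i] at k=7. y[7] = 4×3 = 12

12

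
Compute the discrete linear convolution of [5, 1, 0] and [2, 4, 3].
y[0] = 5×2 = 10; y[1] = 5×4 + 1×2 = 22; y[2] = 5×3 + 1×4 + 0×2 = 19; y[3] = 1×3 + 0×4 = 3; y[4] = 0×3 = 0

[10, 22, 19, 3, 0]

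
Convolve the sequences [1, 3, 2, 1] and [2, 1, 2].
y[0] = 1×2 = 2; y[1] = 1×1 + 3×2 = 7; y[2] = 1×2 + 3×1 + 2×2 = 9; y[3] = 3×2 + 2×1 + 1×2 = 10; y[4] = 2×2 + 1×1 = 5; y[5] = 1×2 = 2

[2, 7, 9, 10, 5, 2]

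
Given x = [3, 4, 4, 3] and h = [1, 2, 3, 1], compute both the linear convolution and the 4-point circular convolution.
Linear: y_lin[0] = 3×1 = 3; y_lin[1] = 3×2 + 4×1 = 10; y_lin[2] = 3×3 + 4×2 + 4×1 = 21; y_lin[3] = 3×1 + 4×3 + 4×2 + 3×1 = 26; y_lin[4] = 4×1 + 4×3 + 3×2 = 22; y_lin[5] = 4×1 + 3×3 = 13; y_lin[6] = 3×1 = 3 → [3, 10, 21, 26, 22, 13, 3]. Circular (length 4): y[0] = 3×1 + 4×1 + 4×3 + 3×2 = 25; y[1] = 3×2 + 4×1 + 4×1 + 3×3 = 23; y[2] = 3×3 + 4×2 + 4×1 + 3×1 = 24; y[3] = 3×1 + 4×3 + 4×2 + 3×1 = 26 → [25, 23, 24, 26]

Linear: [3, 10, 21, 26, 22, 13, 3], Circular: [25, 23, 24, 26]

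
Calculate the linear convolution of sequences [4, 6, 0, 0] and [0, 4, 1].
y[0] = 4×0 = 0; y[1] = 4×4 + 6×0 = 16; y[2] = 4×1 + 6×4 + 0×0 = 28; y[3] = 6×1 + 0×4 + 0×0 = 6; y[4] = 0×1 + 0×4 = 0; y[5] = 0×1 = 0

[0, 16, 28, 6, 0, 0]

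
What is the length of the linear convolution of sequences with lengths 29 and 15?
Linear/full convolution length: m + n - 1 = 29 + 15 - 1 = 43

43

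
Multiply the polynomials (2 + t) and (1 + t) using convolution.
Ascending coefficients: a = [2, 1], b = [1, 1]. c[0] = 2×1 = 2; c[1] = 2×1 + 1×1 = 3; c[2] = 1×1 = 1. Result coefficients: [2, 3, 1] → 2 + 3t + t^2

2 + 3t + t^2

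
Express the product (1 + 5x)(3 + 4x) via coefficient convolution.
Ascending coefficients: a = [1, 5], b = [3, 4]. c[0] = 1×3 = 3; c[1] = 1×4 + 5×3 = 19; c[2] = 5×4 = 20. Result coefficients: [3, 19, 20] → 3 + 19x + 20x^2

3 + 19x + 20x^2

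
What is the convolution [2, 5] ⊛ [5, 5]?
y[0] = 2×5 = 10; y[1] = 2×5 + 5×5 = 35; y[2] = 5×5 = 25

[10, 35, 25]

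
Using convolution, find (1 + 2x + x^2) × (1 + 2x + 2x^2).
Ascending coefficients: a = [1, 2, 1], b = [1, 2, 2]. c[0] = 1×1 = 1; c[1] = 1×2 + 2×1 = 4; c[2] = 1×2 + 2×2 + 1×1 = 7; c[3] = 2×2 + 1×2 = 6; c[4] = 1×2 = 2. Result coefficients: [1, 4, 7, 6, 2] → 1 + 4x + 7x^2 + 6x^3 + 2x^4

1 + 4x + 7x^2 + 6x^3 + 2x^4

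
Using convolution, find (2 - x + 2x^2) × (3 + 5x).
Ascending coefficients: a = [2, -1, 2], b = [3, 5]. c[0] = 2×3 = 6; c[1] = 2×5 + -1×3 = 7; c[2] = -1×5 + 2×3 = 1; c[3] = 2×5 = 10. Result coefficients: [6, 7, 1, 10] → 6 + 7x + x^2 + 10x^3

6 + 7x + x^2 + 10x^3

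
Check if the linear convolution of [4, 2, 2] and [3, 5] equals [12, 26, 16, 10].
Recompute linear convolution of [4, 2, 2] and [3, 5]: y[0] = 4×3 = 12; y[1] = 4×5 + 2×3 = 26; y[2] = 2×5 + 2×3 = 16; y[3] = 2×5 = 10 → [12, 26, 16, 10]. Given [12, 26, 16, 10] matches, so answer: Yes

Yes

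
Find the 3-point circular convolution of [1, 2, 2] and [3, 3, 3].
Use y[k] = Σ_j a[j]·b[(k-j) mod 3]. y[0] = 1×3 + 2×3 + 2×3 = 15; y[1] = 1×3 + 2×3 + 2×3 = 15; y[2] = 1×3 + 2×3 + 2×3 = 15. Result: [15, 15, 15]

[15, 15, 15]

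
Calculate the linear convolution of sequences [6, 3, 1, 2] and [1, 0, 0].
y[0] = 6×1 = 6; y[1] = 6×0 + 3×1 = 3; y[2] = 6×0 + 3×0 + 1×1 = 1; y[3] = 3×0 + 1×0 + 2×1 = 2; y[4] = 1×0 + 2×0 = 0; y[5] = 2×0 = 0

[6, 3, 1, 2, 0, 0]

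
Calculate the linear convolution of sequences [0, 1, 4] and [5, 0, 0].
y[0] = 0×5 = 0; y[1] = 0×0 + 1×5 = 5; y[2] = 0×0 + 1×0 + 4×5 = 20; y[3] = 1×0 + 4×0 = 0; y[4] = 4×0 = 0

[0, 5, 20, 0, 0]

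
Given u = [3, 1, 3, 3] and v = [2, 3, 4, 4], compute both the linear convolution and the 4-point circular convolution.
Linear: y_lin[0] = 3×2 = 6; y_lin[1] = 3×3 + 1×2 = 11; y_lin[2] = 3×4 + 1×3 + 3×2 = 21; y_lin[3] = 3×4 + 1×4 + 3×3 + 3×2 = 31; y_lin[4] = 1×4 + 3×4 + 3×3 = 25; y_lin[5] = 3×4 + 3×4 = 24; y_lin[6] = 3×4 = 12 → [6, 11, 21, 31, 25, 24, 12]. Circular (length 4): y[0] = 3×2 + 1×4 + 3×4 + 3×3 = 31; y[1] = 3×3 + 1×2 + 3×4 + 3×4 = 35; y[2] = 3×4 + 1×3 + 3×2 + 3×4 = 33; y[3] = 3×4 + 1×4 + 3×3 + 3×2 = 31 → [31, 35, 33, 31]

Linear: [6, 11, 21, 31, 25, 24, 12], Circular: [31, 35, 33, 31]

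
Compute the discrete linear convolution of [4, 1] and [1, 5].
y[0] = 4×1 = 4; y[1] = 4×5 + 1×1 = 21; y[2] = 1×5 = 5

[4, 21, 5]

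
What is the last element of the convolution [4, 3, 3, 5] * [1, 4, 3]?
Use y[k] = Σ_i a[i]·b[k-i] at k=5. y[5] = 5×3 = 15

15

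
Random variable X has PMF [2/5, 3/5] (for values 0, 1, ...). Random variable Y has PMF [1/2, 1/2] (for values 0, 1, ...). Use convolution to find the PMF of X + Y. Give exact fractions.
P(X+Y=k) = Σ_i P(X=i)·P(Y=k-i) — a convolution of [2/5, 3/5] and [1/2, 1/2]. P(X+Y=0) = (2/5)×(1/2) = 1/5; P(X+Y=1) = (2/5)×(1/2) + (3/5)×(1/2) = 1/5 + 3/10 = 1/2; P(X+Y=2) = (3/5)×(1/2) = 3/10. PMF: [1/5, 1/2, 3/10] (sums to 1 ✓)

[1/5, 1/2, 3/10]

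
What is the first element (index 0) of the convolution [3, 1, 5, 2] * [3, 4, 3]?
Use y[k] = Σ_i a[i]·b[k-i] at k=0. y[0] = 3×3 = 9

9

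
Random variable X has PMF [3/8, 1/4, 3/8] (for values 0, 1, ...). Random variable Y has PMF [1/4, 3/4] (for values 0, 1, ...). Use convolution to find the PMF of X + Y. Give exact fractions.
P(X+Y=k) = Σ_i P(X=i)·P(Y=k-i) — a convolution of [3/8, 1/4, 3/8] and [1/4, 3/4]. P(X+Y=0) = (3/8)×(1/4) = 3/32; P(X+Y=1) = (3/8)×(3/4) + (1/4)×(1/4) = 9/32 + 1/16 = 11/32; P(X+Y=2) = (1/4)×(3/4) + (3/8)×(1/4) = 3/16 + 3/32 = 9/32; P(X+Y=3) = (3/8)×(3/4) = 9/32. PMF: [3/32, 11/32, 9/32, 9/32] (sums to 1 ✓)

[3/32, 11/32, 9/32, 9/32]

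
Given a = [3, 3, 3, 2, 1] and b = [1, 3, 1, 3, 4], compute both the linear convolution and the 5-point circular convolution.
Linear: y_lin[0] = 3×1 = 3; y_lin[1] = 3×3 + 3×1 = 12; y_lin[2] = 3×1 + 3×3 + 3×1 = 15; y_lin[3] = 3×3 + 3×1 + 3×3 + 2×1 = 23; y_lin[4] = 3×4 + 3×3 + 3×1 + 2×3 + 1×1 = 31; y_lin[5] = 3×4 + 3×3 + 2×1 + 1×3 = 26; y_lin[6] = 3×4 + 2×3 + 1×1 = 19; y_lin[7] = 2×4 + 1×3 = 11; y_lin[8] = 1×4 = 4 → [3, 12, 15, 23, 31, 26, 19, 11, 4]. Circular (length 5): y[0] = 3×1 + 3×4 + 3×3 + 2×1 + 1×3 = 29; y[1] = 3×3 + 3×1 + 3×4 + 2×3 + 1×1 = 31; y[2] = 3×1 + 3×3 + 3×1 + 2×4 + 1×3 = 26; y[3] = 3×3 + 3×1 + 3×3 + 2×1 + 1×4 = 27; y[4] = 3×4 + 3×3 + 3×1 + 2×3 + 1×1 = 31 → [29, 31, 26, 27, 31]

Linear: [3, 12, 15, 23, 31, 26, 19, 11, 4], Circular: [29, 31, 26, 27, 31]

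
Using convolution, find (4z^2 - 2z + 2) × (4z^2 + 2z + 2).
Ascending coefficients: a = [2, -2, 4], b = [2, 2, 4]. c[0] = 2×2 = 4; c[1] = 2×2 + -2×2 = 0; c[2] = 2×4 + -2×2 + 4×2 = 12; c[3] = -2×4 + 4×2 = 0; c[4] = 4×4 = 16. Result coefficients: [4, 0, 12, 0, 16] → 16z^4 + 12z^2 + 4

16z^4 + 12z^2 + 4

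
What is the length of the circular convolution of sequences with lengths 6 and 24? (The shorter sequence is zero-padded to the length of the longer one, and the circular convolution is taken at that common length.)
Circular convolution (zero-padding the shorter input) has length max(m, n) = max(6, 24) = 24

24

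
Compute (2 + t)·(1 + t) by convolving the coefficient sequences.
Ascending coefficients: a = [2, 1], b = [1, 1]. c[0] = 2×1 = 2; c[1] = 2×1 + 1×1 = 3; c[2] = 1×1 = 1. Result coefficients: [2, 3, 1] → 2 + 3t + t^2

2 + 3t + t^2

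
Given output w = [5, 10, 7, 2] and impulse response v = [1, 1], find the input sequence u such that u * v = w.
Deconvolve w=[5, 10, 7, 2] by v=[1, 1]. Since v[0]=1, solve forward: u[0] = w[0] / 1 = 5; u[1] = (w[1] - 5×1) / 1 = 5; u[2] = (w[2] - 5×1) / 1 = 2. So u = [5, 5, 2]. Check by forward convolution: w[0] = 5×1 = 5; w[1] = 5×1 + 5×1 = 10; w[2] = 5×1 + 2×1 = 7; w[3] = 2×1 = 2

[5, 5, 2]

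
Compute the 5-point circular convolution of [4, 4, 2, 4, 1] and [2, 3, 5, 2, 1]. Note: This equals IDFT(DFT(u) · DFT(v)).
Either evaluate y[k] = Σ_j u[j]·v[(k-j) mod 5] directly, or use IDFT(DFT(u) · DFT(v)). y[0] = 4×2 + 4×1 + 2×2 + 4×5 + 1×3 = 39; y[1] = 4×3 + 4×2 + 2×1 + 4×2 + 1×5 = 35; y[2] = 4×5 + 4×3 + 2×2 + 4×1 + 1×2 = 42; y[3] = 4×2 + 4×5 + 2×3 + 4×2 + 1×1 = 43; y[4] = 4×1 + 4×2 + 2×5 + 4×3 + 1×2 = 36. Result: [39, 35, 42, 43, 36]

[39, 35, 42, 43, 36]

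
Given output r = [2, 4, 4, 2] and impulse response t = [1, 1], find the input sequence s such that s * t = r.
Deconvolve r=[2, 4, 4, 2] by t=[1, 1]. Since t[0]=1, solve forward: s[0] = r[0] / 1 = 2; s[1] = (r[1] - 2×1) / 1 = 2; s[2] = (r[2] - 2×1) / 1 = 2. So s = [2, 2, 2]. Check by forward convolution: r[0] = 2×1 = 2; r[1] = 2×1 + 2×1 = 4; r[2] = 2×1 + 2×1 = 4; r[3] = 2×1 = 2

[2, 2, 2]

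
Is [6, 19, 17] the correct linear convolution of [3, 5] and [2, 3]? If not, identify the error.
Recompute linear convolution of [3, 5] and [2, 3]: y[0] = 3×2 = 6; y[1] = 3×3 + 5×2 = 19; y[2] = 5×3 = 15 → [6, 19, 15]. Compare to given [6, 19, 17]: they differ at index 2: given 17, correct 15, so answer: No

No. Error at index 2: given 17, correct 15.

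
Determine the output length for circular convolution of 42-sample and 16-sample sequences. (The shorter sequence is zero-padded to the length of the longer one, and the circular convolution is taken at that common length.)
Circular convolution (zero-padding the shorter input) has length max(m, n) = max(42, 16) = 42

42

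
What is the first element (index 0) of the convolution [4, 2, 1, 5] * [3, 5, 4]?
Use y[k] = Σ_i a[i]·b[k-i] at k=0. y[0] = 4×3 = 12

12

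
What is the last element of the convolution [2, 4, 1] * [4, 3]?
Use y[k] = Σ_i a[i]·b[k-i] at k=3. y[3] = 1×3 = 3

3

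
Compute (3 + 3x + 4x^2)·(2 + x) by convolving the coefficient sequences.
Ascending coefficients: a = [3, 3, 4], b = [2, 1]. c[0] = 3×2 = 6; c[1] = 3×1 + 3×2 = 9; c[2] = 3×1 + 4×2 = 11; c[3] = 4×1 = 4. Result coefficients: [6, 9, 11, 4] → 6 + 9x + 11x^2 + 4x^3

6 + 9x + 11x^2 + 4x^3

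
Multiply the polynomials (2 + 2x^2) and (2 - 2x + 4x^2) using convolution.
Ascending coefficients: a = [2, 0, 2], b = [2, -2, 4]. c[0] = 2×2 = 4; c[1] = 2×-2 + 0×2 = -4; c[2] = 2×4 + 0×-2 + 2×2 = 12; c[3] = 0×4 + 2×-2 = -4; c[4] = 2×4 = 8. Result coefficients: [4, -4, 12, -4, 8] → 4 - 4x + 12x^2 - 4x^3 + 8x^4

4 - 4x + 12x^2 - 4x^3 + 8x^4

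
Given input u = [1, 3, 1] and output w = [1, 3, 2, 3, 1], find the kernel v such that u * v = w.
Output length 5 = len(u) + len(v) - 1 ⇒ len(v) = 3. Solve v forward using v[k] = (w[k] - Σ_{i≥1} u[i]·v[k-i]) / u[0]: v[0] = w[0] / u[0] = 1 / 1 = 1; v[1] = (w[1] - 3×1) / u[0] = (3 - 3×1) / 1 = 0; v[2] = (w[2] - 3×0 - 1×1) / u[0] = (2 - 3×0 - 1×1) / 1 = 1. So v = [1, 0, 1]. Forward-check [1, 3, 1] * [1, 0, 1]: w[0] = 1×1 = 1; w[1] = 1×0 + 3×1 = 3; w[2] = 1×1 + 3×0 + 1×1 = 2; w[3] = 3×1 + 1×0 = 3; w[4] = 1×1 = 1 → [1, 3, 2, 3, 1] ✓

[1, 0, 1]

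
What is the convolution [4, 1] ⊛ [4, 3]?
y[0] = 4×4 = 16; y[1] = 4×3 + 1×4 = 16; y[2] = 1×3 = 3

[16, 16, 3]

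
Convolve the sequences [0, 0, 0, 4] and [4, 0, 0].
y[0] = 0×4 = 0; y[1] = 0×0 + 0×4 = 0; y[2] = 0×0 + 0×0 + 0×4 = 0; y[3] = 0×0 + 0×0 + 4×4 = 16; y[4] = 0×0 + 4×0 = 0; y[5] = 4×0 = 0

[0, 0, 0, 16, 0, 0]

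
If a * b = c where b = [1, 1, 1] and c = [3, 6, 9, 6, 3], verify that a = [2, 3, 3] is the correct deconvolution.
Forward-compute [2, 3, 3] * [1, 1, 1]: c[0] = 2×1 = 2; c[1] = 2×1 + 3×1 = 5; c[2] = 2×1 + 3×1 + 3×1 = 8; c[3] = 3×1 + 3×1 = 6; c[4] = 3×1 = 3 → [2, 5, 8, 6, 3]. Does not match given c = [3, 6, 9, 6, 3].

Not verified. [2, 3, 3] * [1, 1, 1] = [2, 5, 8, 6, 3], which differs from [3, 6, 9, 6, 3] at index 0.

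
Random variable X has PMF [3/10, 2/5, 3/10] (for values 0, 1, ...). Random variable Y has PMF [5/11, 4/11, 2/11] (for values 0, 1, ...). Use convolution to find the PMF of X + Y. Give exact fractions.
P(X+Y=k) = Σ_i P(X=i)·P(Y=k-i) — a convolution of [3/10, 2/5, 3/10] and [5/11, 4/11, 2/11]. P(X+Y=0) = (3/10)×(5/11) = 3/22; P(X+Y=1) = (3/10)×(4/11) + (2/5)×(5/11) = 6/55 + 2/11 = 16/55; P(X+Y=2) = (3/10)×(2/11) + (2/5)×(4/11) + (3/10)×(5/11) = 3/55 + 8/55 + 3/22 = 37/110; P(X+Y=3) = (2/5)×(2/11) + (3/10)×(4/11) = 4/55 + 6/55 = 2/11; P(X+Y=4) = (3/10)×(2/11) = 3/55. PMF: [3/22, 16/55, 37/110, 2/11, 3/55] (sums to 1 ✓)

[3/22, 16/55, 37/110, 2/11, 3/55]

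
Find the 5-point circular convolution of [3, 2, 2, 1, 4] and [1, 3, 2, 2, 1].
Use y[k] = Σ_j x[j]·h[(k-j) mod 5]. y[0] = 3×1 + 2×1 + 2×2 + 1×2 + 4×3 = 23; y[1] = 3×3 + 2×1 + 2×1 + 1×2 + 4×2 = 23; y[2] = 3×2 + 2×3 + 2×1 + 1×1 + 4×2 = 23; y[3] = 3×2 + 2×2 + 2×3 + 1×1 + 4×1 = 21; y[4] = 3×1 + 2×2 + 2×2 + 1×3 + 4×1 = 18. Result: [23, 23, 23, 21, 18]

[23, 23, 23, 21, 18]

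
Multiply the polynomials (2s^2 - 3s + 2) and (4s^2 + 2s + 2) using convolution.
Ascending coefficients: a = [2, -3, 2], b = [2, 2, 4]. c[0] = 2×2 = 4; c[1] = 2×2 + -3×2 = -2; c[2] = 2×4 + -3×2 + 2×2 = 6; c[3] = -3×4 + 2×2 = -8; c[4] = 2×4 = 8. Result coefficients: [4, -2, 6, -8, 8] → 8s^4 - 8s^3 + 6s^2 - 2s + 4

8s^4 - 8s^3 + 6s^2 - 2s + 4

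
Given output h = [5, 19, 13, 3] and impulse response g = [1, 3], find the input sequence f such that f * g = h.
Deconvolve h=[5, 19, 13, 3] by g=[1, 3]. Since g[0]=1, solve forward: f[0] = h[0] / 1 = 5; f[1] = (h[1] - 5×3) / 1 = 4; f[2] = (h[2] - 4×3) / 1 = 1. So f = [5, 4, 1]. Check by forward convolution: h[0] = 5×1 = 5; h[1] = 5×3 + 4×1 = 19; h[2] = 4×3 + 1×1 = 13; h[3] = 1×3 = 3

[5, 4, 1]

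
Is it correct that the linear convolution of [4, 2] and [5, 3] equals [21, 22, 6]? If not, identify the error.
Recompute linear convolution of [4, 2] and [5, 3]: y[0] = 4×5 = 20; y[1] = 4×3 + 2×5 = 22; y[2] = 2×3 = 6 → [20, 22, 6]. Compare to given [21, 22, 6]: they differ at index 0: given 21, correct 20, so answer: No

No. Error at index 0: given 21, correct 20.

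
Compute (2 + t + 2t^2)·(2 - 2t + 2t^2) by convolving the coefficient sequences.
Ascending coefficients: a = [2, 1, 2], b = [2, -2, 2]. c[0] = 2×2 = 4; c[1] = 2×-2 + 1×2 = -2; c[2] = 2×2 + 1×-2 + 2×2 = 6; c[3] = 1×2 + 2×-2 = -2; c[4] = 2×2 = 4. Result coefficients: [4, -2, 6, -2, 4] → 4 - 2t + 6t^2 - 2t^3 + 4t^4

4 - 2t + 6t^2 - 2t^3 + 4t^4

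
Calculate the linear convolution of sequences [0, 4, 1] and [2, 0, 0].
y[0] = 0×2 = 0; y[1] = 0×0 + 4×2 = 8; y[2] = 0×0 + 4×0 + 1×2 = 2; y[3] = 4×0 + 1×0 = 0; y[4] = 1×0 = 0

[0, 8, 2, 0, 0]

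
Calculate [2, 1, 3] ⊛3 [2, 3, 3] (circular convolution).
Use y[k] = Σ_j f[j]·g[(k-j) mod 3]. y[0] = 2×2 + 1×3 + 3×3 = 16; y[1] = 2×3 + 1×2 + 3×3 = 17; y[2] = 2×3 + 1×3 + 3×2 = 15. Result: [16, 17, 15]

[16, 17, 15]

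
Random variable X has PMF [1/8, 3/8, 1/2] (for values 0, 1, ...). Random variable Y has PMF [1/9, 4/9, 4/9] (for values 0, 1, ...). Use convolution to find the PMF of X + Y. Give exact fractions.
P(X+Y=k) = Σ_i P(X=i)·P(Y=k-i) — a convolution of [1/8, 3/8, 1/2] and [1/9, 4/9, 4/9]. P(X+Y=0) = (1/8)×(1/9) = 1/72; P(X+Y=1) = (1/8)×(4/9) + (3/8)×(1/9) = 1/18 + 1/24 = 7/72; P(X+Y=2) = (1/8)×(4/9) + (3/8)×(4/9) + (1/2)×(1/9) = 1/18 + 1/6 + 1/18 = 5/18; P(X+Y=3) = (3/8)×(4/9) + (1/2)×(4/9) = 1/6 + 2/9 = 7/18; P(X+Y=4) = (1/2)×(4/9) = 2/9. PMF: [1/72, 7/72, 5/18, 7/18, 2/9] (sums to 1 ✓)

[1/72, 7/72, 5/18, 7/18, 2/9]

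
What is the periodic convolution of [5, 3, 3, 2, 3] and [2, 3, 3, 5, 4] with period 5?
Use y[k] = Σ_j u[j]·v[(k-j) mod 5]. y[0] = 5×2 + 3×4 + 3×5 + 2×3 + 3×3 = 52; y[1] = 5×3 + 3×2 + 3×4 + 2×5 + 3×3 = 52; y[2] = 5×3 + 3×3 + 3×2 + 2×4 + 3×5 = 53; y[3] = 5×5 + 3×3 + 3×3 + 2×2 + 3×4 = 59; y[4] = 5×4 + 3×5 + 3×3 + 2×3 + 3×2 = 56. Result: [52, 52, 53, 59, 56]

[52, 52, 53, 59, 56]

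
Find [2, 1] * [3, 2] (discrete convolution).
y[0] = 2×3 = 6; y[1] = 2×2 + 1×3 = 7; y[2] = 1×2 = 2

[6, 7, 2]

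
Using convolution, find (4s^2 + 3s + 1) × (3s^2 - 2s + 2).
Ascending coefficients: a = [1, 3, 4], b = [2, -2, 3]. c[0] = 1×2 = 2; c[1] = 1×-2 + 3×2 = 4; c[2] = 1×3 + 3×-2 + 4×2 = 5; c[3] = 3×3 + 4×-2 = 1; c[4] = 4×3 = 12. Result coefficients: [2, 4, 5, 1, 12] → 12s^4 + s^3 + 5s^2 + 4s + 2

12s^4 + s^3 + 5s^2 + 4s + 2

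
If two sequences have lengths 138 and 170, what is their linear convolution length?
Linear/full convolution length: m + n - 1 = 138 + 170 - 1 = 307

307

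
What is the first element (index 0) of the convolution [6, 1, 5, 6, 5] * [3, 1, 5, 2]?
Use y[k] = Σ_i a[i]·b[k-i] at k=0. y[0] = 6×3 = 18

18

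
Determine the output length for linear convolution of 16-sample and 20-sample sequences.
Linear/full convolution length: m + n - 1 = 16 + 20 - 1 = 35

35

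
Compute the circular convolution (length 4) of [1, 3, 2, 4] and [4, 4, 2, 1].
Use y[k] = Σ_j x[j]·h[(k-j) mod 4]. y[0] = 1×4 + 3×1 + 2×2 + 4×4 = 27; y[1] = 1×4 + 3×4 + 2×1 + 4×2 = 26; y[2] = 1×2 + 3×4 + 2×4 + 4×1 = 26; y[3] = 1×1 + 3×2 + 2×4 + 4×4 = 31. Result: [27, 26, 26, 31]

[27, 26, 26, 31]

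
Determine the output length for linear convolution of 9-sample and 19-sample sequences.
Linear/full convolution length: m + n - 1 = 9 + 19 - 1 = 27

27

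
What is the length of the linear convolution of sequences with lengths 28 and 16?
Linear/full convolution length: m + n - 1 = 28 + 16 - 1 = 43

43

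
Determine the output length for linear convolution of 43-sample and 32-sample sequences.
Linear/full convolution length: m + n - 1 = 43 + 32 - 1 = 74

74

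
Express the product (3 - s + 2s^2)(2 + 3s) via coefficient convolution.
Ascending coefficients: a = [3, -1, 2], b = [2, 3]. c[0] = 3×2 = 6; c[1] = 3×3 + -1×2 = 7; c[2] = -1×3 + 2×2 = 1; c[3] = 2×3 = 6. Result coefficients: [6, 7, 1, 6] → 6 + 7s + s^2 + 6s^3

6 + 7s + s^2 + 6s^3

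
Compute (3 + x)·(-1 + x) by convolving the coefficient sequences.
Ascending coefficients: a = [3, 1], b = [-1, 1]. c[0] = 3×-1 = -3; c[1] = 3×1 + 1×-1 = 2; c[2] = 1×1 = 1. Result coefficients: [-3, 2, 1] → -3 + 2x + x^2

-3 + 2x + x^2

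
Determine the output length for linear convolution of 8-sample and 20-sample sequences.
Linear/full convolution length: m + n - 1 = 8 + 20 - 1 = 27

27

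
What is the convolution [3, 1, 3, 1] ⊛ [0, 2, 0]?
y[0] = 3×0 = 0; y[1] = 3×2 + 1×0 = 6; y[2] = 3×0 + 1×2 + 3×0 = 2; y[3] = 1×0 + 3×2 + 1×0 = 6; y[4] = 3×0 + 1×2 = 2; y[5] = 1×0 = 0

[0, 6, 2, 6, 2, 0]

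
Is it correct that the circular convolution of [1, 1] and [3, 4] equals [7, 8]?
Recompute circular convolution of [1, 1] and [3, 4]: y[0] = 1×3 + 1×4 = 7; y[1] = 1×4 + 1×3 = 7 → [7, 7]. Compare to given [7, 8]: they differ at index 1: given 8, correct 7, so answer: No

No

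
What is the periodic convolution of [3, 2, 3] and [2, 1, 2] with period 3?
Use y[k] = Σ_j a[j]·b[(k-j) mod 3]. y[0] = 3×2 + 2×2 + 3×1 = 13; y[1] = 3×1 + 2×2 + 3×2 = 13; y[2] = 3×2 + 2×1 + 3×2 = 14. Result: [13, 13, 14]

[13, 13, 14]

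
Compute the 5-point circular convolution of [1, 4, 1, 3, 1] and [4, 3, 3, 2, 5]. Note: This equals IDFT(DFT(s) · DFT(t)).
Either evaluate y[k] = Σ_j s[j]·t[(k-j) mod 5] directly, or use IDFT(DFT(s) · DFT(t)). y[0] = 1×4 + 4×5 + 1×2 + 3×3 + 1×3 = 38; y[1] = 1×3 + 4×4 + 1×5 + 3×2 + 1×3 = 33; y[2] = 1×3 + 4×3 + 1×4 + 3×5 + 1×2 = 36; y[3] = 1×2 + 4×3 + 1×3 + 3×4 + 1×5 = 34; y[4] = 1×5 + 4×2 + 1×3 + 3×3 + 1×4 = 29. Result: [38, 33, 36, 34, 29]

[38, 33, 36, 34, 29]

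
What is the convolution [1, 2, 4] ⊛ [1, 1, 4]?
y[0] = 1×1 = 1; y[1] = 1×1 + 2×1 = 3; y[2] = 1×4 + 2×1 + 4×1 = 10; y[3] = 2×4 + 4×1 = 12; y[4] = 4×4 = 16

[1, 3, 10, 12, 16]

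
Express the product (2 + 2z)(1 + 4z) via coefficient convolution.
Ascending coefficients: a = [2, 2], b = [1, 4]. c[0] = 2×1 = 2; c[1] = 2×4 + 2×1 = 10; c[2] = 2×4 = 8. Result coefficients: [2, 10, 8] → 2 + 10z + 8z^2

2 + 10z + 8z^2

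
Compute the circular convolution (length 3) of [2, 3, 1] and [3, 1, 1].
Use y[k] = Σ_j f[j]·g[(k-j) mod 3]. y[0] = 2×3 + 3×1 + 1×1 = 10; y[1] = 2×1 + 3×3 + 1×1 = 12; y[2] = 2×1 + 3×1 + 1×3 = 8. Result: [10, 12, 8]

[10, 12, 8]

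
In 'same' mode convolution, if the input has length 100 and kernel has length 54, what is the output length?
'Same' mode returns an output with the same length as the input: 100

100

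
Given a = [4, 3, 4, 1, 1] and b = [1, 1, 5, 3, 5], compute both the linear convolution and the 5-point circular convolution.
Linear: y_lin[0] = 4×1 = 4; y_lin[1] = 4×1 + 3×1 = 7; y_lin[2] = 4×5 + 3×1 + 4×1 = 27; y_lin[3] = 4×3 + 3×5 + 4×1 + 1×1 = 32; y_lin[4] = 4×5 + 3×3 + 4×5 + 1×1 + 1×1 = 51; y_lin[5] = 3×5 + 4×3 + 1×5 + 1×1 = 33; y_lin[6] = 4×5 + 1×3 + 1×5 = 28; y_lin[7] = 1×5 + 1×3 = 8; y_lin[8] = 1×5 = 5 → [4, 7, 27, 32, 51, 33, 28, 8, 5]. Circular (length 5): y[0] = 4×1 + 3×5 + 4×3 + 1×5 + 1×1 = 37; y[1] = 4×1 + 3×1 + 4×5 + 1×3 + 1×5 = 35; y[2] = 4×5 + 3×1 + 4×1 + 1×5 + 1×3 = 35; y[3] = 4×3 + 3×5 + 4×1 + 1×1 + 1×5 = 37; y[4] = 4×5 + 3×3 + 4×5 + 1×1 + 1×1 = 51 → [37, 35, 35, 37, 51]

Linear: [4, 7, 27, 32, 51, 33, 28, 8, 5], Circular: [37, 35, 35, 37, 51]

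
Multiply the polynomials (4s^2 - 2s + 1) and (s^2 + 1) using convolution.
Ascending coefficients: a = [1, -2, 4], b = [1, 0, 1]. c[0] = 1×1 = 1; c[1] = 1×0 + -2×1 = -2; c[2] = 1×1 + -2×0 + 4×1 = 5; c[3] = -2×1 + 4×0 = -2; c[4] = 4×1 = 4. Result coefficients: [1, -2, 5, -2, 4] → 4s^4 - 2s^3 + 5s^2 - 2s + 1

4s^4 - 2s^3 + 5s^2 - 2s + 1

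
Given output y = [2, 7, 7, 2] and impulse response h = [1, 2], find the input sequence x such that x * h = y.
Deconvolve y=[2, 7, 7, 2] by h=[1, 2]. Since h[0]=1, solve forward: x[0] = y[0] / 1 = 2; x[1] = (y[1] - 2×2) / 1 = 3; x[2] = (y[2] - 3×2) / 1 = 1. So x = [2, 3, 1]. Check by forward convolution: y[0] = 2×1 = 2; y[1] = 2×2 + 3×1 = 7; y[2] = 3×2 + 1×1 = 7; y[3] = 1×2 = 2

[2, 3, 1]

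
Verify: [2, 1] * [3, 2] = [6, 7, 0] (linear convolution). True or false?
Recompute linear convolution of [2, 1] and [3, 2]: y[0] = 2×3 = 6; y[1] = 2×2 + 1×3 = 7; y[2] = 1×2 = 2 → [6, 7, 2]. Compare to given [6, 7, 0]: they differ at index 2: given 0, correct 2, so answer: No

No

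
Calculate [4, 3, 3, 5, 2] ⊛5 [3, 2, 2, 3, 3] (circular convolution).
Use y[k] = Σ_j a[j]·b[(k-j) mod 5]. y[0] = 4×3 + 3×3 + 3×3 + 5×2 + 2×2 = 44; y[1] = 4×2 + 3×3 + 3×3 + 5×3 + 2×2 = 45; y[2] = 4×2 + 3×2 + 3×3 + 5×3 + 2×3 = 44; y[3] = 4×3 + 3×2 + 3×2 + 5×3 + 2×3 = 45; y[4] = 4×3 + 3×3 + 3×2 + 5×2 + 2×3 = 43. Result: [44, 45, 44, 45, 43]

[44, 45, 44, 45, 43]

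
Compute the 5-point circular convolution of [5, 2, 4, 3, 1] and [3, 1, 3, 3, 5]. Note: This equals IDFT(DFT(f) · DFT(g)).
Either evaluate y[k] = Σ_j f[j]·g[(k-j) mod 5] directly, or use IDFT(DFT(f) · DFT(g)). y[0] = 5×3 + 2×5 + 4×3 + 3×3 + 1×1 = 47; y[1] = 5×1 + 2×3 + 4×5 + 3×3 + 1×3 = 43; y[2] = 5×3 + 2×1 + 4×3 + 3×5 + 1×3 = 47; y[3] = 5×3 + 2×3 + 4×1 + 3×3 + 1×5 = 39; y[4] = 5×5 + 2×3 + 4×3 + 3×1 + 1×3 = 49. Result: [47, 43, 47, 39, 49]

[47, 43, 47, 39, 49]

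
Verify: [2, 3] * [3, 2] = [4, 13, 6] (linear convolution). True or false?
Recompute linear convolution of [2, 3] and [3, 2]: y[0] = 2×3 = 6; y[1] = 2×2 + 3×3 = 13; y[2] = 3×2 = 6 → [6, 13, 6]. Compare to given [4, 13, 6]: they differ at index 0: given 4, correct 6, so answer: No

No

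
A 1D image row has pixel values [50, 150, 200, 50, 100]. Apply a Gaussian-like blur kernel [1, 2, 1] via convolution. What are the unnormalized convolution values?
Convolve image row [50, 150, 200, 50, 100] with kernel [1, 2, 1]: y[0] = 50×1 = 50; y[1] = 50×2 + 150×1 = 250; y[2] = 50×1 + 150×2 + 200×1 = 550; y[3] = 150×1 + 200×2 + 50×1 = 600; y[4] = 200×1 + 50×2 + 100×1 = 400; y[5] = 50×1 + 100×2 = 250; y[6] = 100×1 = 100 → [50, 250, 550, 600, 400, 250, 100]. Normalization factor = sum(kernel) = 4.

[50, 250, 550, 600, 400, 250, 100]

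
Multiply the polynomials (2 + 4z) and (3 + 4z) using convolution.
Ascending coefficients: a = [2, 4], b = [3, 4]. c[0] = 2×3 = 6; c[1] = 2×4 + 4×3 = 20; c[2] = 4×4 = 16. Result coefficients: [6, 20, 16] → 6 + 20z + 16z^2

6 + 20z + 16z^2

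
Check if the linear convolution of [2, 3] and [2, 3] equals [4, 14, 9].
Recompute linear convolution of [2, 3] and [2, 3]: y[0] = 2×2 = 4; y[1] = 2×3 + 3×2 = 12; y[2] = 3×3 = 9 → [4, 12, 9]. Compare to given [4, 14, 9]: they differ at index 1: given 14, correct 12, so answer: No

No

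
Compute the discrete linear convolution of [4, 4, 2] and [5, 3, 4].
y[0] = 4×5 = 20; y[1] = 4×3 + 4×5 = 32; y[2] = 4×4 + 4×3 + 2×5 = 38; y[3] = 4×4 + 2×3 = 22; y[4] = 2×4 = 8

[20, 32, 38, 22, 8]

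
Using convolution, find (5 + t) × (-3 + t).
Ascending coefficients: a = [5, 1], b = [-3, 1]. c[0] = 5×-3 = -15; c[1] = 5×1 + 1×-3 = 2; c[2] = 1×1 = 1. Result coefficients: [-15, 2, 1] → -15 + 2t + t^2

-15 + 2t + t^2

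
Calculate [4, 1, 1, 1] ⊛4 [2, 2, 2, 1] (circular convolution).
Use y[k] = Σ_j u[j]·v[(k-j) mod 4]. y[0] = 4×2 + 1×1 + 1×2 + 1×2 = 13; y[1] = 4×2 + 1×2 + 1×1 + 1×2 = 13; y[2] = 4×2 + 1×2 + 1×2 + 1×1 = 13; y[3] = 4×1 + 1×2 + 1×2 + 1×2 = 10. Result: [13, 13, 13, 10]

[13, 13, 13, 10]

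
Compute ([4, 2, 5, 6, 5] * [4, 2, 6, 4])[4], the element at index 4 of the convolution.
Use y[k] = Σ_i a[i]·b[k-i] at k=4. y[4] = 2×4 + 5×6 + 6×2 + 5×4 = 70

70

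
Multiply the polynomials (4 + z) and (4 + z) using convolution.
Ascending coefficients: a = [4, 1], b = [4, 1]. c[0] = 4×4 = 16; c[1] = 4×1 + 1×4 = 8; c[2] = 1×1 = 1. Result coefficients: [16, 8, 1] → 16 + 8z + z^2

16 + 8z + z^2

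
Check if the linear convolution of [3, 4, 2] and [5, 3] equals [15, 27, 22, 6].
Recompute linear convolution of [3, 4, 2] and [5, 3]: y[0] = 3×5 = 15; y[1] = 3×3 + 4×5 = 29; y[2] = 4×3 + 2×5 = 22; y[3] = 2×3 = 6 → [15, 29, 22, 6]. Compare to given [15, 27, 22, 6]: they differ at index 1: given 27, correct 29, so answer: No

No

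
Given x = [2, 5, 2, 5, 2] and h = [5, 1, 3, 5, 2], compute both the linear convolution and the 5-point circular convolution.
Linear: y_lin[0] = 2×5 = 10; y_lin[1] = 2×1 + 5×5 = 27; y_lin[2] = 2×3 + 5×1 + 2×5 = 21; y_lin[3] = 2×5 + 5×3 + 2×1 + 5×5 = 52; y_lin[4] = 2×2 + 5×5 + 2×3 + 5×1 + 2×5 = 50; y_lin[5] = 5×2 + 2×5 + 5×3 + 2×1 = 37; y_lin[6] = 2×2 + 5×5 + 2×3 = 35; y_lin[7] = 5×2 + 2×5 = 20; y_lin[8] = 2×2 = 4 → [10, 27, 21, 52, 50, 37, 35, 20, 4]. Circular (length 5): y[0] = 2×5 + 5×2 + 2×5 + 5×3 + 2×1 = 47; y[1] = 2×1 + 5×5 + 2×2 + 5×5 + 2×3 = 62; y[2] = 2×3 + 5×1 + 2×5 + 5×2 + 2×5 = 41; y[3] = 2×5 + 5×3 + 2×1 + 5×5 + 2×2 = 56; y[4] = 2×2 + 5×5 + 2×3 + 5×1 + 2×5 = 50 → [47, 62, 41, 56, 50]

Linear: [10, 27, 21, 52, 50, 37, 35, 20, 4], Circular: [47, 62, 41, 56, 50]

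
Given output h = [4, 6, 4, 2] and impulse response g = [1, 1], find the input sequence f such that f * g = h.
Deconvolve h=[4, 6, 4, 2] by g=[1, 1]. Since g[0]=1, solve forward: f[0] = h[0] / 1 = 4; f[1] = (h[1] - 4×1) / 1 = 2; f[2] = (h[2] - 2×1) / 1 = 2. So f = [4, 2, 2]. Check by forward convolution: h[0] = 4×1 = 4; h[1] = 4×1 + 2×1 = 6; h[2] = 2×1 + 2×1 = 4; h[3] = 2×1 = 2

[4, 2, 2]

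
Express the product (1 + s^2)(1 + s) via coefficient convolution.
Ascending coefficients: a = [1, 0, 1], b = [1, 1]. c[0] = 1×1 = 1; c[1] = 1×1 + 0×1 = 1; c[2] = 0×1 + 1×1 = 1; c[3] = 1×1 = 1. Result coefficients: [1, 1, 1, 1] → 1 + s + s^2 + s^3

1 + s + s^2 + s^3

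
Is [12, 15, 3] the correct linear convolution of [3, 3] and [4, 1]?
Recompute linear convolution of [3, 3] and [4, 1]: y[0] = 3×4 = 12; y[1] = 3×1 + 3×4 = 15; y[2] = 3×1 = 3 → [12, 15, 3]. Given [12, 15, 3] matches, so answer: Yes

Yes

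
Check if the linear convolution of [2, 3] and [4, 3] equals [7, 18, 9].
Recompute linear convolution of [2, 3] and [4, 3]: y[0] = 2×4 = 8; y[1] = 2×3 + 3×4 = 18; y[2] = 3×3 = 9 → [8, 18, 9]. Compare to given [7, 18, 9]: they differ at index 0: given 7, correct 8, so answer: No

No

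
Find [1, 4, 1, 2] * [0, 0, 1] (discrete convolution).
y[0] = 1×0 = 0; y[1] = 1×0 + 4×0 = 0; y[2] = 1×1 + 4×0 + 1×0 = 1; y[3] = 4×1 + 1×0 + 2×0 = 4; y[4] = 1×1 + 2×0 = 1; y[5] = 2×1 = 2

[0, 0, 1, 4, 1, 2]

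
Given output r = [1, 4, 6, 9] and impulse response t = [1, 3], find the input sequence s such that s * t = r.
Deconvolve r=[1, 4, 6, 9] by t=[1, 3]. Since t[0]=1, solve forward: s[0] = r[0] / 1 = 1; s[1] = (r[1] - 1×3) / 1 = 1; s[2] = (r[2] - 1×3) / 1 = 3. So s = [1, 1, 3]. Check by forward convolution: r[0] = 1×1 = 1; r[1] = 1×3 + 1×1 = 4; r[2] = 1×3 + 3×1 = 6; r[3] = 3×3 = 9

[1, 1, 3]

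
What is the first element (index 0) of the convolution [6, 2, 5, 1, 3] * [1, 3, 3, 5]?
Use y[k] = Σ_i a[i]·b[k-i] at k=0. y[0] = 6×1 = 6

6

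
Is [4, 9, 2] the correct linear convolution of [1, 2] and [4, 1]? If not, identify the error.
Recompute linear convolution of [1, 2] and [4, 1]: y[0] = 1×4 = 4; y[1] = 1×1 + 2×4 = 9; y[2] = 2×1 = 2 → [4, 9, 2]. Given [4, 9, 2] matches, so answer: Yes

Yes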